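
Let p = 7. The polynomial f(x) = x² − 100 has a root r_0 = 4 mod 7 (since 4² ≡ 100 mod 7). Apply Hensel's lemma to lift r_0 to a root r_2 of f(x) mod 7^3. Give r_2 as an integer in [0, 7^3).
r_2 = 333 (mod 343)

Hensel's recurrence: r_{i+1} = r_i − f(r_i)·(f′(r_i))^{-1} mod 7^{i+2}, with f′(x) = 2x. Iterate:
  r_0 = 4 (mod 7)
  r_1 = 39 (mod 49)
  r_2 = 333 (mod 343)
Final: r_2 = 333, and one checks f(r_2) ≡ 0 mod 7^3.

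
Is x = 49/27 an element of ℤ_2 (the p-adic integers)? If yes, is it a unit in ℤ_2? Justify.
x ∈ ℤ_2^× (unit); v_2(x) = 0

ℤ_2 = {x ∈ ℚ_2 : v_2(x) ≥ 0} and ℤ_2^× = {x ∈ ℤ_2 : v_2(x) = 0}. Here v_2(49/27) = v_2(num) − v_2(den) = 0; compare against these criteria.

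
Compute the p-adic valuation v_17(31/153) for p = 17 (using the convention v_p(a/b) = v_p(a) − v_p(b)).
v_17(31/153) = -1

Factor powers of 17 from the numerator and denominator of the reduced fraction: 31 = 17^0 · 31 and 153 = 17^1 · 9. Apply v_p(a/b) = v_p(a) − v_p(b): v_17(31/153) = 0 − 1 = -1.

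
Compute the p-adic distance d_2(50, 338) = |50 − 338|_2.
d_2(50, 338) = 1/32

Step 1 — x − y = 50 − 338 = -288. Step 2 — v_2(-288) = 5 (factor: -288 = −(2^5 · 9); the sign does not affect v_p). Step 3 — |x − y|_2 = 2^{-5} = 1/32.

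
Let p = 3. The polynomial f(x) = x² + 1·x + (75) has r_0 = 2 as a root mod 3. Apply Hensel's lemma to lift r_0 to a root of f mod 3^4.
r_3 = 2 (mod 81)

Hensel: r_{i+1} = r_i − f(r_i)·(f′(r_i))^{-1} mod 3^{i+2}, f′(x) = 2x + 1. Iterate:
  r_0 = 2 (mod 3)
  r_1 = 2 (mod 9)
  r_2 = 2 (mod 27)
  r_3 = 2 (mod 81)
Final: r = 2 satisfies f(r) ≡ 0 mod 3^4.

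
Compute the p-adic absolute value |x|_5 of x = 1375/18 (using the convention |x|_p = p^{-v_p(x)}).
|1375/18|_5 = 1/125

Step 1 — compute v_5(x) by factoring powers of 5 out of the numerator and denominator: v_5(1375/18) = 3. Step 2 — apply |x|_p = p^{-v_p(x)} = 5^{-3} = 1/125.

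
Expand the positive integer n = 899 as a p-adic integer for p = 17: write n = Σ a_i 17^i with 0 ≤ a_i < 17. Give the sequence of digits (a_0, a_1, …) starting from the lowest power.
(a_0, a_1, …) = (15, 1, 3)

Repeated division by 17 gives the digits low-to-high: 899 = 15 + 1·17^1 + 3·17^2. Digit sequence: (15, 1, 3).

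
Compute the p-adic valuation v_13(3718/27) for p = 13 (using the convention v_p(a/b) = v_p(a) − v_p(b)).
v_13(3718/27) = 2

Factor powers of 13 from the numerator and denominator of the reduced fraction: 3718 = 13^2 · 22 and 27 = 13^0 · 27. Apply v_p(a/b) = v_p(a) − v_p(b): v_13(3718/27) = 2 − 0 = 2.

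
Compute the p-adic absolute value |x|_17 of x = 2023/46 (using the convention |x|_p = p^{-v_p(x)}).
|2023/46|_17 = 1/289

Step 1 — compute v_17(x) by factoring powers of 17 out of the numerator and denominator: v_17(2023/46) = 2. Step 2 — apply |x|_p = p^{-v_p(x)} = 17^{-2} = 1/289.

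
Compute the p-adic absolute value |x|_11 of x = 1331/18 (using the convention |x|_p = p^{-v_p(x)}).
|1331/18|_11 = 1/1331

Step 1 — compute v_11(x) by factoring powers of 11 out of the numerator and denominator: v_11(1331/18) = 3. Step 2 — apply |x|_p = p^{-v_p(x)} = 11^{-3} = 1/1331.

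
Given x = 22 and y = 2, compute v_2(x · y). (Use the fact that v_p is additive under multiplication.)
v_2(44) = 2

v_p(x) = 1 (factor: 22 = 2^1 · 11); v_p(y) = 1 (factor: 2 = 2^1 · 1). Additivity: v_p(xy) = v_p(x) + v_p(y) = 1 + 1 = 2. (Direct check: xy = 44 = 2^2 · (11).)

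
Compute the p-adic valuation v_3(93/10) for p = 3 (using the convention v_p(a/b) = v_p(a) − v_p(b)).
v_3(93/10) = 1

Factor powers of 3 from the numerator and denominator of the reduced fraction: 93 = 3^1 · 31 and 10 = 3^0 · 10. Apply v_p(a/b) = v_p(a) − v_p(b): v_3(93/10) = 1 − 0 = 1.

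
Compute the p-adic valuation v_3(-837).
v_3(-837) = 3

v_3(n) is the largest exponent k such that 3^k divides n. Factor out: -837 = -3^3 · 31. (Sign doesn't affect v_p.) So v_3(-837) = 3.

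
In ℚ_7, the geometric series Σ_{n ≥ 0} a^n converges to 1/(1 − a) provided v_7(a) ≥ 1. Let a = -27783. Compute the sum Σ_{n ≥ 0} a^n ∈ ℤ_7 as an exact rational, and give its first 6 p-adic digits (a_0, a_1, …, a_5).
Σ a^n = 1/(1 − a) = 1/27784;  first 6 digits = (1, 0, 0, 3, 2, 5)

v_7(a) = 3 ≥ 1, so the series converges in ℤ_7 to 1/(1 − a) = 1/(1 − (-27783)) = 1/27784. Expand this rational in ℤ_7: compute digits iteratively via d_i = x_i mod 7, x_{i+1} = (x_i − d_i)/7. The first 6 digits are (1, 0, 0, 3, 2, 5).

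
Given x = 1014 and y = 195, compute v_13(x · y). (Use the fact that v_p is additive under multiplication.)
v_13(197730) = 3

v_p(x) = 2 (factor: 1014 = 13^2 · 6); v_p(y) = 1 (factor: 195 = 13^1 · 15). Additivity: v_p(xy) = v_p(x) + v_p(y) = 2 + 1 = 3. (Direct check: xy = 197730 = 13^3 · (90).)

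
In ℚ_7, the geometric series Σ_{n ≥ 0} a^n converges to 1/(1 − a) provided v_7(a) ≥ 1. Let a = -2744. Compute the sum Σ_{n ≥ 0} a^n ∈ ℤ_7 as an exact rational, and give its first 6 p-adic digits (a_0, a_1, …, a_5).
Σ a^n = 1/(1 − a) = 1/2745;  first 6 digits = (1, 0, 0, 6, 5, 6)

v_7(a) = 3 ≥ 1, so the series converges in ℤ_7 to 1/(1 − a) = 1/(1 − (-2744)) = 1/2745. Expand this rational in ℤ_7: compute digits iteratively via d_i = x_i mod 7, x_{i+1} = (x_i − d_i)/7. The first 6 digits are (1, 0, 0, 6, 5, 6).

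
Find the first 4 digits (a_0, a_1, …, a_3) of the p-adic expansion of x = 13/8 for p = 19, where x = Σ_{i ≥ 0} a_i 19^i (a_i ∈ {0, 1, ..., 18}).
(a_0, …, a_3) = (4, 7, 2, 7)

v_19(13/8) = 0 (numerator and denominator both coprime to 19), so x ∈ ℤ_19^×. Compute digits iteratively via a_i = x_i mod 19, x_{i+1} = (x_i − a_i)/19, with x_0 = x:
  x_0 = 13/8;  a_0 = 4;  x_1 = (x_0 − 4)/19 = -1/8
  x_1 = -1/8;  a_1 = 7;  x_2 = (x_1 − 7)/19 = -3/8
  x_2 = -3/8;  a_2 = 2;  x_3 = (x_2 − 2)/19 = -1/8
  x_3 = -1/8;  a_3 = 7;  x_4 = (x_3 − 7)/19 = -3/8
Digits: (4, 7, 2, 7).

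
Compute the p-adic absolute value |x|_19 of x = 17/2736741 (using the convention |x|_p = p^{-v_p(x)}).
|17/2736741|_19 = 130321

Step 1 — compute v_19(x) by factoring powers of 19 out of the numerator and denominator: v_19(17/2736741) = -4. Step 2 — apply |x|_p = p^{-v_p(x)} = 19^{4} = 130321.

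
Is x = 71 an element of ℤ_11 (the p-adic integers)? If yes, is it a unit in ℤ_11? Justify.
x ∈ ℤ_11^× (unit); v_11(x) = 0

ℤ_11 = {x ∈ ℚ_11 : v_11(x) ≥ 0} and ℤ_11^× = {x ∈ ℤ_11 : v_11(x) = 0}. Here v_11(71) = v_11(num) − v_11(den) = 0; compare against these criteria.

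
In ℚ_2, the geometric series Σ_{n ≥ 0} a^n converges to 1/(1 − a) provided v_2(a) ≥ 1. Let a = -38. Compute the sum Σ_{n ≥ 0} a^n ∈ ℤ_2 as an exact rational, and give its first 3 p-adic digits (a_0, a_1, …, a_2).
Σ a^n = 1/(1 − a) = 1/39;  first 3 digits = (1, 1, 1)

v_2(a) = 1 ≥ 1, so the series converges in ℤ_2 to 1/(1 − a) = 1/(1 − (-38)) = 1/39. Expand this rational in ℤ_2: compute digits iteratively via d_i = x_i mod 2, x_{i+1} = (x_i − d_i)/2. The first 3 digits are (1, 1, 1).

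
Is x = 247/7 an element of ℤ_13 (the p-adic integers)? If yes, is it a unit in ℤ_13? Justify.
x ∈ ℤ_13 but not a unit; v_13(x) = 1 > 0

ℤ_13 = {x ∈ ℚ_13 : v_13(x) ≥ 0} and ℤ_13^× = {x ∈ ℤ_13 : v_13(x) = 0}. Here v_13(247/7) = v_13(num) − v_13(den) = 1; compare against these criteria.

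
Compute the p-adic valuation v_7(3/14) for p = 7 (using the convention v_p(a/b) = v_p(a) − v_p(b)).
v_7(3/14) = -1

Factor powers of 7 from the numerator and denominator of the reduced fraction: 3 = 7^0 · 3 and 14 = 7^1 · 2. Apply v_p(a/b) = v_p(a) − v_p(b): v_7(3/14) = 0 − 1 = -1.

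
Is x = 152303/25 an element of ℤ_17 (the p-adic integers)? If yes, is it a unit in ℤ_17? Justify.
x ∈ ℤ_17 but not a unit; v_17(x) = 3 > 0

ℤ_17 = {x ∈ ℚ_17 : v_17(x) ≥ 0} and ℤ_17^× = {x ∈ ℤ_17 : v_17(x) = 0}. Here v_17(152303/25) = v_17(num) − v_17(den) = 3; compare against these criteria.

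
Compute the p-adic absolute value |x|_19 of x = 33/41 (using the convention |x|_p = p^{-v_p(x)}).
|33/41|_19 = 1

Step 1 — compute v_19(x) by factoring powers of 19 out of the numerator and denominator: v_19(33/41) = 0. Step 2 — apply |x|_p = p^{-v_p(x)} = 19^{0} = 1.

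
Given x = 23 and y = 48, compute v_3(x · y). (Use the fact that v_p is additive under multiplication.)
v_3(1104) = 1

v_p(x) = 0 (factor: 23 = 3^0 · 23); v_p(y) = 1 (factor: 48 = 3^1 · 16). Additivity: v_p(xy) = v_p(x) + v_p(y) = 0 + 1 = 1. (Direct check: xy = 1104 = 3^1 · (368).)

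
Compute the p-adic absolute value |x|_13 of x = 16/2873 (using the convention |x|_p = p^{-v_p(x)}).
|16/2873|_13 = 169

Step 1 — compute v_13(x) by factoring powers of 13 out of the numerator and denominator: v_13(16/2873) = -2. Step 2 — apply |x|_p = p^{-v_p(x)} = 13^{2} = 169.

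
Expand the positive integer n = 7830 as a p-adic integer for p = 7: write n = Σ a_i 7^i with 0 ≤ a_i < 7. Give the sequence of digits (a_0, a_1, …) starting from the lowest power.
(a_0, a_1, …) = (4, 5, 5, 1, 3)

Repeated division by 7 gives the digits low-to-high: 7830 = 4 + 5·7^1 + 5·7^2 + 1·7^3 + 3·7^4. Digit sequence: (4, 5, 5, 1, 3).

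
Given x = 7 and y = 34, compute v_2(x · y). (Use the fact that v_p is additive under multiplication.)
v_2(238) = 1

v_p(x) = 0 (factor: 7 = 2^0 · 7); v_p(y) = 1 (factor: 34 = 2^1 · 17). Additivity: v_p(xy) = v_p(x) + v_p(y) = 0 + 1 = 1. (Direct check: xy = 238 = 2^1 · (119).)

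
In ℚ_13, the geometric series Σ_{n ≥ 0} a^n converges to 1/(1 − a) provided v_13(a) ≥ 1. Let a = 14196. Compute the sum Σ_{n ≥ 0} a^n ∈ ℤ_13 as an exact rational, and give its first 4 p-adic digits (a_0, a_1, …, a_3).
Σ a^n = 1/(1 − a) = -1/14195;  first 4 digits = (1, 0, 6, 6)

v_13(a) = 2 ≥ 1, so the series converges in ℤ_13 to 1/(1 − a) = 1/(1 − 14196) = -1/14195. Expand this rational in ℤ_13: compute digits iteratively via d_i = x_i mod 13, x_{i+1} = (x_i − d_i)/13. The first 4 digits are (1, 0, 6, 6).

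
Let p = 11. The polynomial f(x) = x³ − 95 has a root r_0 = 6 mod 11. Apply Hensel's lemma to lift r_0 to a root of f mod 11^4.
r_3 = 3394 (mod 14641)

Hensel: r_{i+1} = r_i − f(r_i)/f′(r_i) mod 11^{i+2}, where f′(x) = 3x². Iterate:
  r_0 = 6 (mod 11)
  r_1 = 6 (mod 121)
  r_2 = 732 (mod 1331)
  r_3 = 3394 (mod 14641)
Final: r = 3394 with f(r) ≡ 0 mod 11^4.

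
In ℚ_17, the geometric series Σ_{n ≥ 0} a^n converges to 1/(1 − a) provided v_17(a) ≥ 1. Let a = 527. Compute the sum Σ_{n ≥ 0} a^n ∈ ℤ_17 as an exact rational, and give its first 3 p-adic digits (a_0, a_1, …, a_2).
Σ a^n = 1/(1 − a) = -1/526;  first 3 digits = (1, 14, 10)

v_17(a) = 1 ≥ 1, so the series converges in ℤ_17 to 1/(1 − a) = 1/(1 − 527) = -1/526. Expand this rational in ℤ_17: compute digits iteratively via d_i = x_i mod 17, x_{i+1} = (x_i − d_i)/17. The first 3 digits are (1, 14, 10).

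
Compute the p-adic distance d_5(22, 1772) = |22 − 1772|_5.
d_5(22, 1772) = 1/125

Step 1 — x − y = 22 − 1772 = -1750. Step 2 — v_5(-1750) = 3 (factor: -1750 = −(5^3 · 14); the sign does not affect v_p). Step 3 — |x − y|_5 = 5^{-3} = 1/125.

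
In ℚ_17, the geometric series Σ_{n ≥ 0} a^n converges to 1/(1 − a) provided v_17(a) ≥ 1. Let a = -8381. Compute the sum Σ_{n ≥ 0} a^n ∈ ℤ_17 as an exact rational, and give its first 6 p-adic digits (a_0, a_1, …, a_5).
Σ a^n = 1/(1 − a) = 1/8382;  first 6 digits = (1, 0, 5, 15, 7, 15)

v_17(a) = 2 ≥ 1, so the series converges in ℤ_17 to 1/(1 − a) = 1/(1 − (-8381)) = 1/8382. Expand this rational in ℤ_17: compute digits iteratively via d_i = x_i mod 17, x_{i+1} = (x_i − d_i)/17. The first 6 digits are (1, 0, 5, 15, 7, 15).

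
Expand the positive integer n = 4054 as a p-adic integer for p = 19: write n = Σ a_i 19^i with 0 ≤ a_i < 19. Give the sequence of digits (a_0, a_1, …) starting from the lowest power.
(a_0, a_1, …) = (7, 4, 11)

Repeated division by 19 gives the digits low-to-high: 4054 = 7 + 4·19^1 + 11·19^2. Digit sequence: (7, 4, 11).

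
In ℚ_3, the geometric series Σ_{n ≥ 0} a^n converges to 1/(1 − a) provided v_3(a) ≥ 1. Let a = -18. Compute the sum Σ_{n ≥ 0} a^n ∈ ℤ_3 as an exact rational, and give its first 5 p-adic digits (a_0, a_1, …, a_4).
Σ a^n = 1/(1 − a) = 1/19;  first 5 digits = (1, 0, 1, 2, 0)

v_3(a) = 2 ≥ 1, so the series converges in ℤ_3 to 1/(1 − a) = 1/(1 − (-18)) = 1/19. Expand this rational in ℤ_3: compute digits iteratively via d_i = x_i mod 3, x_{i+1} = (x_i − d_i)/3. The first 5 digits are (1, 0, 1, 2, 0).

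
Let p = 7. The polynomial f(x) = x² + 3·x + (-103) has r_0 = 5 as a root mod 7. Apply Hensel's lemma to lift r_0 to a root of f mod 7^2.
r_1 = 40 (mod 49)

Hensel: r_{i+1} = r_i − f(r_i)·(f′(r_i))^{-1} mod 7^{i+2}, f′(x) = 2x + 3. Iterate:
  r_0 = 5 (mod 7)
  r_1 = 40 (mod 49)
Final: r = 40 satisfies f(r) ≡ 0 mod 7^2.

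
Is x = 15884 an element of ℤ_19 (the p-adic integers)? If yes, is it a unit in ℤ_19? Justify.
x ∈ ℤ_19 but not a unit; v_19(x) = 2 > 0

ℤ_19 = {x ∈ ℚ_19 : v_19(x) ≥ 0} and ℤ_19^× = {x ∈ ℤ_19 : v_19(x) = 0}. Here v_19(15884) = v_19(num) − v_19(den) = 2; compare against these criteria.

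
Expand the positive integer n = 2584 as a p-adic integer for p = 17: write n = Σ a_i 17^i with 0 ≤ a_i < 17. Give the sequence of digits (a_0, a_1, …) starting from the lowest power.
(a_0, a_1, …) = (0, 16, 8)

Repeated division by 17 gives the digits low-to-high: 2584 = 16·17^1 + 8·17^2. Digit sequence: (0, 16, 8).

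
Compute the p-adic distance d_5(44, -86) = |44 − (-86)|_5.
d_5(44, -86) = 1/5

Step 1 — x − y = 44 − (-86) = 130. Step 2 — v_5(130) = 1 (factor: 130 = (5^1 · 26); the sign does not affect v_p). Step 3 — |x − y|_5 = 5^{-1} = 1/5.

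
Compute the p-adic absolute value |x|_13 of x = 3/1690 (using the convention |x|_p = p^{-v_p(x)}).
|3/1690|_13 = 169

Step 1 — compute v_13(x) by factoring powers of 13 out of the numerator and denominator: v_13(3/1690) = -2. Step 2 — apply |x|_p = p^{-v_p(x)} = 13^{2} = 169.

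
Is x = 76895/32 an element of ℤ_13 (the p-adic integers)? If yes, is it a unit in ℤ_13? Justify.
x ∈ ℤ_13 but not a unit; v_13(x) = 3 > 0

ℤ_13 = {x ∈ ℚ_13 : v_13(x) ≥ 0} and ℤ_13^× = {x ∈ ℤ_13 : v_13(x) = 0}. Here v_13(76895/32) = v_13(num) − v_13(den) = 3; compare against these criteria.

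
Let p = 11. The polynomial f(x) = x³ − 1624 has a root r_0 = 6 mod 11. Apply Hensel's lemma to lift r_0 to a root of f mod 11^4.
r_3 = 11523 (mod 14641)

Hensel: r_{i+1} = r_i − f(r_i)/f′(r_i) mod 11^{i+2}, where f′(x) = 3x². Iterate:
  r_0 = 6 (mod 11)
  r_1 = 28 (mod 121)
  r_2 = 875 (mod 1331)
  r_3 = 11523 (mod 14641)
Final: r = 11523 with f(r) ≡ 0 mod 11^4.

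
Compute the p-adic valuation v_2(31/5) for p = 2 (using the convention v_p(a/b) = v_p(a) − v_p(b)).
v_2(31/5) = 0

Factor powers of 2 from the numerator and denominator of the reduced fraction: 31 = 2^0 · 31 and 5 = 2^0 · 5. Apply v_p(a/b) = v_p(a) − v_p(b): v_2(31/5) = 0 − 0 = 0.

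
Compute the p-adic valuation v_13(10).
v_13(10) = 0

v_13(n) is the largest exponent k such that 13^k divides n. Factor out: 10 = 13^0 · 10. (Sign doesn't affect v_p.) So v_13(10) = 0.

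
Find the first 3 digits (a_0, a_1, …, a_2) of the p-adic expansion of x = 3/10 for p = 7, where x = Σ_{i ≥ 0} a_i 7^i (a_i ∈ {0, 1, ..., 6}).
(a_0, …, a_2) = (1, 2, 6)

v_7(3/10) = 0 (numerator and denominator both coprime to 7), so x ∈ ℤ_7^×. Compute digits iteratively via a_i = x_i mod 7, x_{i+1} = (x_i − a_i)/7, with x_0 = x:
  x_0 = 3/10;  a_0 = 1;  x_1 = (x_0 − 1)/7 = -1/10
  x_1 = -1/10;  a_1 = 2;  x_2 = (x_1 − 2)/7 = -3/10
  x_2 = -3/10;  a_2 = 6;  x_3 = (x_2 − 6)/7 = -9/10
Digits: (1, 2, 6).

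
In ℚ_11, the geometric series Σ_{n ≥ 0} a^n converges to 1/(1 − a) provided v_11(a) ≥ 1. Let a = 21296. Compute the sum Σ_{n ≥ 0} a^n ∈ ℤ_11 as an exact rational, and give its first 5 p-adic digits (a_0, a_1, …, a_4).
Σ a^n = 1/(1 − a) = -1/21295;  first 5 digits = (1, 0, 0, 5, 1)

v_11(a) = 3 ≥ 1, so the series converges in ℤ_11 to 1/(1 − a) = 1/(1 − 21296) = -1/21295. Expand this rational in ℤ_11: compute digits iteratively via d_i = x_i mod 11, x_{i+1} = (x_i − d_i)/11. The first 5 digits are (1, 0, 0, 5, 1).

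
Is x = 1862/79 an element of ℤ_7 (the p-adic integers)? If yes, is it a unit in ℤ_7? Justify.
x ∈ ℤ_7 but not a unit; v_7(x) = 2 > 0

ℤ_7 = {x ∈ ℚ_7 : v_7(x) ≥ 0} and ℤ_7^× = {x ∈ ℤ_7 : v_7(x) = 0}. Here v_7(1862/79) = v_7(num) − v_7(den) = 2; compare against these criteria.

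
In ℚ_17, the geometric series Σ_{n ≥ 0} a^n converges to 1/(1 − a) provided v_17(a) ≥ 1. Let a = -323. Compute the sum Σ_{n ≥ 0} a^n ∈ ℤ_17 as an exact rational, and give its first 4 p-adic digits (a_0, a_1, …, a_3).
Σ a^n = 1/(1 − a) = 1/324;  first 4 digits = (1, 15, 2, 13)

v_17(a) = 1 ≥ 1, so the series converges in ℤ_17 to 1/(1 − a) = 1/(1 − (-323)) = 1/324. Expand this rational in ℤ_17: compute digits iteratively via d_i = x_i mod 17, x_{i+1} = (x_i − d_i)/17. The first 4 digits are (1, 15, 2, 13).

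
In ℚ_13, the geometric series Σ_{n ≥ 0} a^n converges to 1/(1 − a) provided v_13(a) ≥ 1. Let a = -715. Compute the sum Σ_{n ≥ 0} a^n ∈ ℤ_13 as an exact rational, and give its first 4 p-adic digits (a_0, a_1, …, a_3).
Σ a^n = 1/(1 − a) = 1/716;  first 4 digits = (1, 10, 4, 10)

v_13(a) = 1 ≥ 1, so the series converges in ℤ_13 to 1/(1 − a) = 1/(1 − (-715)) = 1/716. Expand this rational in ℤ_13: compute digits iteratively via d_i = x_i mod 13, x_{i+1} = (x_i − d_i)/13. The first 4 digits are (1, 10, 4, 10).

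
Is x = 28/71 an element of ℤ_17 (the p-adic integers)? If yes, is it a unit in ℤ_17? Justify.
x ∈ ℤ_17^× (unit); v_17(x) = 0

ℤ_17 = {x ∈ ℚ_17 : v_17(x) ≥ 0} and ℤ_17^× = {x ∈ ℤ_17 : v_17(x) = 0}. Here v_17(28/71) = v_17(num) − v_17(den) = 0; compare against these criteria.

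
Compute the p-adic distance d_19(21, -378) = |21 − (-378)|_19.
d_19(21, -378) = 1/19

Step 1 — x − y = 21 − (-378) = 399. Step 2 — v_19(399) = 1 (factor: 399 = (19^1 · 21); the sign does not affect v_p). Step 3 — |x − y|_19 = 19^{-1} = 1/19.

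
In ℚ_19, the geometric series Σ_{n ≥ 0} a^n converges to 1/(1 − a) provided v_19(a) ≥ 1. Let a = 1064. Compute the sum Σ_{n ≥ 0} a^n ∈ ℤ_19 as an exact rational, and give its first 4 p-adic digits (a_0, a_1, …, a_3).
Σ a^n = 1/(1 − a) = -1/1063;  first 4 digits = (1, 18, 3, 12)

v_19(a) = 1 ≥ 1, so the series converges in ℤ_19 to 1/(1 − a) = 1/(1 − 1064) = -1/1063. Expand this rational in ℤ_19: compute digits iteratively via d_i = x_i mod 19, x_{i+1} = (x_i − d_i)/19. The first 4 digits are (1, 18, 3, 12).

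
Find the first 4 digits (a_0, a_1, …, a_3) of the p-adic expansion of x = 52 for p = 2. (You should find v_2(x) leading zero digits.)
(a_0, …, a_3) = (0, 0, 1, 0)

v_2(52) = 2, so a_0 = ... = a_1 = 0. Factor out: x = 2^2 · u with u = 13 a unit in ℤ_2. Expand u iteratively via a_{v+i} = u_i mod 2, u_{i+1} = (u_i − a_{v+i})/2:
  u_0 = 13;  a_2 = 1;  u_1 = (u_0 − 1)/2 = 6
  u_1 = 6;  a_3 = 0;  u_2 = (u_1 − 0)/2 = 3
Digits: (0, 0, 1, 0).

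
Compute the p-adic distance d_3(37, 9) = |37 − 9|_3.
d_3(37, 9) = 1

Step 1 — x − y = 37 − 9 = 28. Step 2 — v_3(28) = 0 (factor: 28 = (3^0 · 28); the sign does not affect v_p). Step 3 — |x − y|_3 = 3^{0} = 1.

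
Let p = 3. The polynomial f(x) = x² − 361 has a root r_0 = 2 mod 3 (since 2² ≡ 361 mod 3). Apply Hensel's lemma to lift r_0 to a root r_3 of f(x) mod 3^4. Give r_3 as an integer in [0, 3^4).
r_3 = 62 (mod 81)

Hensel's recurrence: r_{i+1} = r_i − f(r_i)·(f′(r_i))^{-1} mod 3^{i+2}, with f′(x) = 2x. Iterate:
  r_0 = 2 (mod 3)
  r_1 = 8 (mod 9)
  r_2 = 8 (mod 27)
  r_3 = 62 (mod 81)
Final: r_3 = 62, and one checks f(r_3) ≡ 0 mod 3^4.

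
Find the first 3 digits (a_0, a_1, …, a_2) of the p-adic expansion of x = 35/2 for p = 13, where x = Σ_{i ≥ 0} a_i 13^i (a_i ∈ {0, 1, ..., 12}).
(a_0, …, a_2) = (11, 7, 6)

v_13(35/2) = 0 (numerator and denominator both coprime to 13), so x ∈ ℤ_13^×. Compute digits iteratively via a_i = x_i mod 13, x_{i+1} = (x_i − a_i)/13, with x_0 = x:
  x_0 = 35/2;  a_0 = 11;  x_1 = (x_0 − 11)/13 = 1/2
  x_1 = 1/2;  a_1 = 7;  x_2 = (x_1 − 7)/13 = -1/2
  x_2 = -1/2;  a_2 = 6;  x_3 = (x_2 − 6)/13 = -1/2
Digits: (11, 7, 6).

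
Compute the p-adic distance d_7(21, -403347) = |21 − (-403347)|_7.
d_7(21, -403347) = 1/16807

Step 1 — x − y = 21 − (-403347) = 403368. Step 2 — v_7(403368) = 5 (factor: 403368 = (7^5 · 24); the sign does not affect v_p). Step 3 — |x − y|_7 = 7^{-5} = 1/16807.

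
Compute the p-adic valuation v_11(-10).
v_11(-10) = 0

v_11(n) is the largest exponent k such that 11^k divides n. Factor out: -10 = -11^0 · 10. (Sign doesn't affect v_p.) So v_11(-10) = 0.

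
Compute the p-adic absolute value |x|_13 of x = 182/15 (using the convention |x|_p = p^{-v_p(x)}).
|182/15|_13 = 1/13

Step 1 — compute v_13(x) by factoring powers of 13 out of the numerator and denominator: v_13(182/15) = 1. Step 2 — apply |x|_p = p^{-v_p(x)} = 13^{-1} = 1/13.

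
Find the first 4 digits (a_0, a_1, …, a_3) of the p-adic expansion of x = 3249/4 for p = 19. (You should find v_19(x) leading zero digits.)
(a_0, …, a_3) = (0, 0, 7, 14)

v_19(3249/4) = 2, so a_0 = ... = a_1 = 0. Factor out: x = 19^2 · u with u = 9/4 a unit in ℤ_19. Expand u iteratively via a_{v+i} = u_i mod 19, u_{i+1} = (u_i − a_{v+i})/19:
  u_0 = 9/4;  a_2 = 7;  u_1 = (u_0 − 7)/19 = -1/4
  u_1 = -1/4;  a_3 = 14;  u_2 = (u_1 − 14)/19 = -3/4
Digits: (0, 0, 7, 14).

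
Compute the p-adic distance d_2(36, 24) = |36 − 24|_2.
d_2(36, 24) = 1/4

Step 1 — x − y = 36 − 24 = 12. Step 2 — v_2(12) = 2 (factor: 12 = (2^2 · 3); the sign does not affect v_p). Step 3 — |x − y|_2 = 2^{-2} = 1/4.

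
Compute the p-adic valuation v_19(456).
v_19(456) = 1

v_19(n) is the largest exponent k such that 19^k divides n. Factor out: 456 = 19^1 · 24. (Sign doesn't affect v_p.) So v_19(456) = 1.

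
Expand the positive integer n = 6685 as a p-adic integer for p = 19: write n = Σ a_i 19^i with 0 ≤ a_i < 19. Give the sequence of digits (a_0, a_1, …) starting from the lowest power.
(a_0, a_1, …) = (16, 9, 18)

Repeated division by 19 gives the digits low-to-high: 6685 = 16 + 9·19^1 + 18·19^2. Digit sequence: (16, 9, 18).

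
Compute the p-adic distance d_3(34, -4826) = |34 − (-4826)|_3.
d_3(34, -4826) = 1/243

Step 1 — x − y = 34 − (-4826) = 4860. Step 2 — v_3(4860) = 5 (factor: 4860 = (3^5 · 20); the sign does not affect v_p). Step 3 — |x − y|_3 = 3^{-5} = 1/243.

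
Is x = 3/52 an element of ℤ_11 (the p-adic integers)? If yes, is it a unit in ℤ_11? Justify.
x ∈ ℤ_11^× (unit); v_11(x) = 0

ℤ_11 = {x ∈ ℚ_11 : v_11(x) ≥ 0} and ℤ_11^× = {x ∈ ℤ_11 : v_11(x) = 0}. Here v_11(3/52) = v_11(num) − v_11(den) = 0; compare against these criteria.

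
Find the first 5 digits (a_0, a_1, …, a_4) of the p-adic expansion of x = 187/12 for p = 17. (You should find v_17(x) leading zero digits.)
(a_0, …, a_4) = (0, 8, 1, 7, 1)

v_17(187/12) = 1, so a_0 = ... = a_0 = 0. Factor out: x = 17^1 · u with u = 11/12 a unit in ℤ_17. Expand u iteratively via a_{v+i} = u_i mod 17, u_{i+1} = (u_i − a_{v+i})/17:
  u_0 = 11/12;  a_1 = 8;  u_1 = (u_0 − 8)/17 = -5/12
  u_1 = -5/12;  a_2 = 1;  u_2 = (u_1 − 1)/17 = -1/12
  u_2 = -1/12;  a_3 = 7;  u_3 = (u_2 − 7)/17 = -5/12
  u_3 = -5/12;  a_4 = 1;  u_4 = (u_3 − 1)/17 = -1/12
Digits: (0, 8, 1, 7, 1).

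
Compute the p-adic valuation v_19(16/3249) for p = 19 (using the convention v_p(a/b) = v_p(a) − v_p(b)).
v_19(16/3249) = -2

Factor powers of 19 from the numerator and denominator of the reduced fraction: 16 = 19^0 · 16 and 3249 = 19^2 · 9. Apply v_p(a/b) = v_p(a) − v_p(b): v_19(16/3249) = 0 − 2 = -2.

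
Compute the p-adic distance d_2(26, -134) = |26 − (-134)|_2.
d_2(26, -134) = 1/32

Step 1 — x − y = 26 − (-134) = 160. Step 2 — v_2(160) = 5 (factor: 160 = (2^5 · 5); the sign does not affect v_p). Step 3 — |x − y|_2 = 2^{-5} = 1/32.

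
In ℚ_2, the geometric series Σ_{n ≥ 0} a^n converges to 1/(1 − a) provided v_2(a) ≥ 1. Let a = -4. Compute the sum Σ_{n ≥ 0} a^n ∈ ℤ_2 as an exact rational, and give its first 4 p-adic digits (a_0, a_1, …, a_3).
Σ a^n = 1/(1 − a) = 1/5;  first 4 digits = (1, 0, 1, 1)

v_2(a) = 2 ≥ 1, so the series converges in ℤ_2 to 1/(1 − a) = 1/(1 − (-4)) = 1/5. Expand this rational in ℤ_2: compute digits iteratively via d_i = x_i mod 2, x_{i+1} = (x_i − d_i)/2. The first 4 digits are (1, 0, 1, 1).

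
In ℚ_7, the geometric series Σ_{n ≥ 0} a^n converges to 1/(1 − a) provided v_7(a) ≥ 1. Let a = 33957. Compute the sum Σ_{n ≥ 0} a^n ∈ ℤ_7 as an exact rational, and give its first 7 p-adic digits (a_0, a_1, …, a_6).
Σ a^n = 1/(1 − a) = -1/33956;  first 7 digits = (1, 0, 0, 1, 0, 2, 1)

v_7(a) = 3 ≥ 1, so the series converges in ℤ_7 to 1/(1 − a) = 1/(1 − 33957) = -1/33956. Expand this rational in ℤ_7: compute digits iteratively via d_i = x_i mod 7, x_{i+1} = (x_i − d_i)/7. The first 7 digits are (1, 0, 0, 1, 0, 2, 1).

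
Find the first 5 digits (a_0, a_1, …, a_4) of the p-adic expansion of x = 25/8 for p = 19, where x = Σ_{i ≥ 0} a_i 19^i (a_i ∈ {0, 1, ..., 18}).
(a_0, …, a_4) = (15, 16, 11, 16, 11)

v_19(25/8) = 0 (numerator and denominator both coprime to 19), so x ∈ ℤ_19^×. Compute digits iteratively via a_i = x_i mod 19, x_{i+1} = (x_i − a_i)/19, with x_0 = x:
  x_0 = 25/8;  a_0 = 15;  x_1 = (x_0 − 15)/19 = -5/8
  x_1 = -5/8;  a_1 = 16;  x_2 = (x_1 − 16)/19 = -7/8
  x_2 = -7/8;  a_2 = 11;  x_3 = (x_2 − 11)/19 = -5/8
  x_3 = -5/8;  a_3 = 16;  x_4 = (x_3 − 16)/19 = -7/8
  x_4 = -7/8;  a_4 = 11;  x_5 = (x_4 − 11)/19 = -5/8
Digits: (15, 16, 11, 16, 11).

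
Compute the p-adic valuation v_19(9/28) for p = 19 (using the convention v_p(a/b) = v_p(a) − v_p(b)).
v_19(9/28) = 0

Factor powers of 19 from the numerator and denominator of the reduced fraction: 9 = 19^0 · 9 and 28 = 19^0 · 28. Apply v_p(a/b) = v_p(a) − v_p(b): v_19(9/28) = 0 − 0 = 0.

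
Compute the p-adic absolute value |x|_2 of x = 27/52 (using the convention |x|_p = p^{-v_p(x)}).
|27/52|_2 = 4

Step 1 — compute v_2(x) by factoring powers of 2 out of the numerator and denominator: v_2(27/52) = -2. Step 2 — apply |x|_p = p^{-v_p(x)} = 2^{2} = 4.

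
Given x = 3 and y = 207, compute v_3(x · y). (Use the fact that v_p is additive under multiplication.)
v_3(621) = 3

v_p(x) = 1 (factor: 3 = 3^1 · 1); v_p(y) = 2 (factor: 207 = 3^2 · 23). Additivity: v_p(xy) = v_p(x) + v_p(y) = 1 + 2 = 3. (Direct check: xy = 621 = 3^3 · (23).)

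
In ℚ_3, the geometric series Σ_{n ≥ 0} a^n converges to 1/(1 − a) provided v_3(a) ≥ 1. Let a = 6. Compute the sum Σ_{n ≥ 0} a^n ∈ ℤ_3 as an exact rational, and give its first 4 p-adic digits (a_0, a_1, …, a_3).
Σ a^n = 1/(1 − a) = -1/5;  first 4 digits = (1, 2, 1, 0)

v_3(a) = 1 ≥ 1, so the series converges in ℤ_3 to 1/(1 − a) = 1/(1 − 6) = -1/5. Expand this rational in ℤ_3: compute digits iteratively via d_i = x_i mod 3, x_{i+1} = (x_i − d_i)/3. The first 4 digits are (1, 2, 1, 0).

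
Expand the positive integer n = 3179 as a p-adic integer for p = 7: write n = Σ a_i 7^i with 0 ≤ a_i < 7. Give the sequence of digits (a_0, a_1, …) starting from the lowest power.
(a_0, a_1, …) = (1, 6, 1, 2, 1)

Repeated division by 7 gives the digits low-to-high: 3179 = 1 + 6·7^1 + 1·7^2 + 2·7^3 + 1·7^4. Digit sequence: (1, 6, 1, 2, 1).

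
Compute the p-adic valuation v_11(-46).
v_11(-46) = 0

v_11(n) is the largest exponent k such that 11^k divides n. Factor out: -46 = -11^0 · 46. (Sign doesn't affect v_p.) So v_11(-46) = 0.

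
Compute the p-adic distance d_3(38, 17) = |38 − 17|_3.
d_3(38, 17) = 1/3

Step 1 — x − y = 38 − 17 = 21. Step 2 — v_3(21) = 1 (factor: 21 = (3^1 · 7); the sign does not affect v_p). Step 3 — |x − y|_3 = 3^{-1} = 1/3.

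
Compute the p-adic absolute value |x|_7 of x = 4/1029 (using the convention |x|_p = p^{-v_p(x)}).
|4/1029|_7 = 343

Step 1 — compute v_7(x) by factoring powers of 7 out of the numerator and denominator: v_7(4/1029) = -3. Step 2 — apply |x|_p = p^{-v_p(x)} = 7^{3} = 343.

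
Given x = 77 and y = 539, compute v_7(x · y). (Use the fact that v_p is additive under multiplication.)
v_7(41503) = 3

v_p(x) = 1 (factor: 77 = 7^1 · 11); v_p(y) = 2 (factor: 539 = 7^2 · 11). Additivity: v_p(xy) = v_p(x) + v_p(y) = 1 + 2 = 3. (Direct check: xy = 41503 = 7^3 · (121).)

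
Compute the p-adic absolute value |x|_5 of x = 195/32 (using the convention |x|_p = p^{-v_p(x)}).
|195/32|_5 = 1/5

Step 1 — compute v_5(x) by factoring powers of 5 out of the numerator and denominator: v_5(195/32) = 1. Step 2 — apply |x|_p = p^{-v_p(x)} = 5^{-1} = 1/5.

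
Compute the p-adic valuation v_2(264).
v_2(264) = 3

v_2(n) is the largest exponent k such that 2^k divides n. Factor out: 264 = 2^3 · 33. (Sign doesn't affect v_p.) So v_2(264) = 3.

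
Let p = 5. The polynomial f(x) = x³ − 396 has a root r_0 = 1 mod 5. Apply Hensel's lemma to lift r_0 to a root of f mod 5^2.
r_1 = 16 (mod 25)

Hensel: r_{i+1} = r_i − f(r_i)/f′(r_i) mod 5^{i+2}, where f′(x) = 3x². Iterate:
  r_0 = 1 (mod 5)
  r_1 = 16 (mod 25)
Final: r = 16 with f(r) ≡ 0 mod 5^2.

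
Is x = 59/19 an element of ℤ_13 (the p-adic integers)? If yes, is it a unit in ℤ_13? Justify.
x ∈ ℤ_13^× (unit); v_13(x) = 0

ℤ_13 = {x ∈ ℚ_13 : v_13(x) ≥ 0} and ℤ_13^× = {x ∈ ℤ_13 : v_13(x) = 0}. Here v_13(59/19) = v_13(num) − v_13(den) = 0; compare against these criteria.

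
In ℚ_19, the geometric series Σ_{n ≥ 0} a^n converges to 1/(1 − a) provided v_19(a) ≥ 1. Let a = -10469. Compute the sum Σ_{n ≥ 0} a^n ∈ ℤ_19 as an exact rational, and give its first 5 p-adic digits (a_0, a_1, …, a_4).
Σ a^n = 1/(1 − a) = 1/10470;  first 5 digits = (1, 0, 9, 17, 4)

v_19(a) = 2 ≥ 1, so the series converges in ℤ_19 to 1/(1 − a) = 1/(1 − (-10469)) = 1/10470. Expand this rational in ℤ_19: compute digits iteratively via d_i = x_i mod 19, x_{i+1} = (x_i − d_i)/19. The first 5 digits are (1, 0, 9, 17, 4).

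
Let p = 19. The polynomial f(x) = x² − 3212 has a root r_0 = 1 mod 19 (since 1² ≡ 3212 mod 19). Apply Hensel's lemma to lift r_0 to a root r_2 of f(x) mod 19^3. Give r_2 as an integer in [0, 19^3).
r_2 = 1426 (mod 6859)

Hensel's recurrence: r_{i+1} = r_i − f(r_i)·(f′(r_i))^{-1} mod 19^{i+2}, with f′(x) = 2x. Iterate:
  r_0 = 1 (mod 19)
  r_1 = 343 (mod 361)
  r_2 = 1426 (mod 6859)
Final: r_2 = 1426, and one checks f(r_2) ≡ 0 mod 19^3.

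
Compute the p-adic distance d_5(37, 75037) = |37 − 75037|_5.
d_5(37, 75037) = 1/3125

Step 1 — x − y = 37 − 75037 = -75000. Step 2 — v_5(-75000) = 5 (factor: -75000 = −(5^5 · 24); the sign does not affect v_p). Step 3 — |x − y|_5 = 5^{-5} = 1/3125.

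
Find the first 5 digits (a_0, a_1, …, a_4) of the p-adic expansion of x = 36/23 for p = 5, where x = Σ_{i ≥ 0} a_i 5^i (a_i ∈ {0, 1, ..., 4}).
(a_0, …, a_4) = (2, 1, 0, 3, 2)

v_5(36/23) = 0 (numerator and denominator both coprime to 5), so x ∈ ℤ_5^×. Compute digits iteratively via a_i = x_i mod 5, x_{i+1} = (x_i − a_i)/5, with x_0 = x:
  x_0 = 36/23;  a_0 = 2;  x_1 = (x_0 − 2)/5 = -2/23
  x_1 = -2/23;  a_1 = 1;  x_2 = (x_1 − 1)/5 = -5/23
  x_2 = -5/23;  a_2 = 0;  x_3 = (x_2 − 0)/5 = -1/23
  x_3 = -1/23;  a_3 = 3;  x_4 = (x_3 − 3)/5 = -14/23
  x_4 = -14/23;  a_4 = 2;  x_5 = (x_4 − 2)/5 = -12/23
Digits: (2, 1, 0, 3, 2).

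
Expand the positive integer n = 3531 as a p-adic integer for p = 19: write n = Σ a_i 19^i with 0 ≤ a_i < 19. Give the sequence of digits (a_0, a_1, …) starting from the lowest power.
(a_0, a_1, …) = (16, 14, 9)

Repeated division by 19 gives the digits low-to-high: 3531 = 16 + 14·19^1 + 9·19^2. Digit sequence: (16, 14, 9).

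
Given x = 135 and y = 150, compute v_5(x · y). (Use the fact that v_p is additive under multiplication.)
v_5(20250) = 3

v_p(x) = 1 (factor: 135 = 5^1 · 27); v_p(y) = 2 (factor: 150 = 5^2 · 6). Additivity: v_p(xy) = v_p(x) + v_p(y) = 1 + 2 = 3. (Direct check: xy = 20250 = 5^3 · (162).)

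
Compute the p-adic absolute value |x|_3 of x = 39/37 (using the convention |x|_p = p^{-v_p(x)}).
|39/37|_3 = 1/3

Step 1 — compute v_3(x) by factoring powers of 3 out of the numerator and denominator: v_3(39/37) = 1. Step 2 — apply |x|_p = p^{-v_p(x)} = 3^{-1} = 1/3.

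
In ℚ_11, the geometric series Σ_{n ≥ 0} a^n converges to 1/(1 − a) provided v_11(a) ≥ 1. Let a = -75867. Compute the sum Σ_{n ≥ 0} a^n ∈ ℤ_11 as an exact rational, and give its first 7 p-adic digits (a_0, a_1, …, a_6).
Σ a^n = 1/(1 − a) = 1/75868;  first 7 digits = (1, 0, 0, 9, 5, 10, 3)

v_11(a) = 3 ≥ 1, so the series converges in ℤ_11 to 1/(1 − a) = 1/(1 − (-75867)) = 1/75868. Expand this rational in ℤ_11: compute digits iteratively via d_i = x_i mod 11, x_{i+1} = (x_i − d_i)/11. The first 7 digits are (1, 0, 0, 9, 5, 10, 3).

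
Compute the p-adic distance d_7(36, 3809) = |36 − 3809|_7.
d_7(36, 3809) = 1/343

Step 1 — x − y = 36 − 3809 = -3773. Step 2 — v_7(-3773) = 3 (factor: -3773 = −(7^3 · 11); the sign does not affect v_p). Step 3 — |x − y|_7 = 7^{-3} = 1/343.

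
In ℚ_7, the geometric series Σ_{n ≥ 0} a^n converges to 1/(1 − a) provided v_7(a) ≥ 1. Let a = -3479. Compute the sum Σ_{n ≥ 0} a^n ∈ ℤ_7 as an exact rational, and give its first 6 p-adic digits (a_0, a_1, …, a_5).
Σ a^n = 1/(1 − a) = 1/3480;  first 6 digits = (1, 0, 6, 3, 6, 5)

v_7(a) = 2 ≥ 1, so the series converges in ℤ_7 to 1/(1 − a) = 1/(1 − (-3479)) = 1/3480. Expand this rational in ℤ_7: compute digits iteratively via d_i = x_i mod 7, x_{i+1} = (x_i − d_i)/7. The first 6 digits are (1, 0, 6, 3, 6, 5).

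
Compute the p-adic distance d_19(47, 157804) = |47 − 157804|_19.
d_19(47, 157804) = 1/6859

Step 1 — x − y = 47 − 157804 = -157757. Step 2 — v_19(-157757) = 3 (factor: -157757 = −(19^3 · 23); the sign does not affect v_p). Step 3 — |x − y|_19 = 19^{-3} = 1/6859.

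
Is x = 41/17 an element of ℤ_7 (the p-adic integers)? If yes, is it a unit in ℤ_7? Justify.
x ∈ ℤ_7^× (unit); v_7(x) = 0

ℤ_7 = {x ∈ ℚ_7 : v_7(x) ≥ 0} and ℤ_7^× = {x ∈ ℤ_7 : v_7(x) = 0}. Here v_7(41/17) = v_7(num) − v_7(den) = 0; compare against these criteria.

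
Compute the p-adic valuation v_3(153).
v_3(153) = 2

v_3(n) is the largest exponent k such that 3^k divides n. Factor out: 153 = 3^2 · 17. (Sign doesn't affect v_p.) So v_3(153) = 2.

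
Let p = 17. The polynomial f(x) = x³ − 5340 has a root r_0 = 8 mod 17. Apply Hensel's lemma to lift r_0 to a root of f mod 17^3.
r_2 = 3170 (mod 4913)

Hensel: r_{i+1} = r_i − f(r_i)/f′(r_i) mod 17^{i+2}, where f′(x) = 3x². Iterate:
  r_0 = 8 (mod 17)
  r_1 = 280 (mod 289)
  r_2 = 3170 (mod 4913)
Final: r = 3170 with f(r) ≡ 0 mod 17^3.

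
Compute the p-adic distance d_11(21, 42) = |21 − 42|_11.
d_11(21, 42) = 1

Step 1 — x − y = 21 − 42 = -21. Step 2 — v_11(-21) = 0 (factor: -21 = −(11^0 · 21); the sign does not affect v_p). Step 3 — |x − y|_11 = 11^{0} = 1.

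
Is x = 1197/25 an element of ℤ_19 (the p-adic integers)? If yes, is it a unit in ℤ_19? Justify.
x ∈ ℤ_19 but not a unit; v_19(x) = 1 > 0

ℤ_19 = {x ∈ ℚ_19 : v_19(x) ≥ 0} and ℤ_19^× = {x ∈ ℤ_19 : v_19(x) = 0}. Here v_19(1197/25) = v_19(num) − v_19(den) = 1; compare against these criteria.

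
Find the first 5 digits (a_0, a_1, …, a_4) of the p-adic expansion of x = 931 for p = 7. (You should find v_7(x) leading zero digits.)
(a_0, …, a_4) = (0, 0, 5, 2, 0)

v_7(931) = 2, so a_0 = ... = a_1 = 0. Factor out: x = 7^2 · u with u = 19 a unit in ℤ_7. Expand u iteratively via a_{v+i} = u_i mod 7, u_{i+1} = (u_i − a_{v+i})/7:
  u_0 = 19;  a_2 = 5;  u_1 = (u_0 − 5)/7 = 2
  u_1 = 2;  a_3 = 2;  u_2 = (u_1 − 2)/7 = 0
  u_2 = 0;  a_4 = 0;  u_3 = (u_2 − 0)/7 = 0
Digits: (0, 0, 5, 2, 0).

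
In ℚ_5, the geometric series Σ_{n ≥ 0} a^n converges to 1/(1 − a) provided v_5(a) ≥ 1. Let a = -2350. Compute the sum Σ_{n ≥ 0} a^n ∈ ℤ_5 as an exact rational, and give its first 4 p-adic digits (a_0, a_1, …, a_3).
Σ a^n = 1/(1 − a) = 1/2351;  first 4 digits = (1, 0, 1, 1)

v_5(a) = 2 ≥ 1, so the series converges in ℤ_5 to 1/(1 − a) = 1/(1 − (-2350)) = 1/2351. Expand this rational in ℤ_5: compute digits iteratively via d_i = x_i mod 5, x_{i+1} = (x_i − d_i)/5. The first 4 digits are (1, 0, 1, 1).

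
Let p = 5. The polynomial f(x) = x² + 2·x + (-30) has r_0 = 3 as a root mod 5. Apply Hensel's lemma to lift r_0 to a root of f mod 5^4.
r_3 = 283 (mod 625)

Hensel: r_{i+1} = r_i − f(r_i)·(f′(r_i))^{-1} mod 5^{i+2}, f′(x) = 2x + 2. Iterate:
  r_0 = 3 (mod 5)
  r_1 = 8 (mod 25)
  r_2 = 33 (mod 125)
  r_3 = 283 (mod 625)
Final: r = 283 satisfies f(r) ≡ 0 mod 5^4.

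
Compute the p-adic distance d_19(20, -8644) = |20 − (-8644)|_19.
d_19(20, -8644) = 1/361

Step 1 — x − y = 20 − (-8644) = 8664. Step 2 — v_19(8664) = 2 (factor: 8664 = (19^2 · 24); the sign does not affect v_p). Step 3 — |x − y|_19 = 19^{-2} = 1/361.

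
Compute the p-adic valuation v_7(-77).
v_7(-77) = 1

v_7(n) is the largest exponent k such that 7^k divides n. Factor out: -77 = -7^1 · 11. (Sign doesn't affect v_p.) So v_7(-77) = 1.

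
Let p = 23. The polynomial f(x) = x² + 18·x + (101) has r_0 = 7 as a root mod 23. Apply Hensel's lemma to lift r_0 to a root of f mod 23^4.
r_3 = 182305 (mod 279841)

Hensel: r_{i+1} = r_i − f(r_i)·(f′(r_i))^{-1} mod 23^{i+2}, f′(x) = 2x + 18. Iterate:
  r_0 = 7 (mod 23)
  r_1 = 329 (mod 529)
  r_2 = 11967 (mod 12167)
  r_3 = 182305 (mod 279841)
Final: r = 182305 satisfies f(r) ≡ 0 mod 23^4.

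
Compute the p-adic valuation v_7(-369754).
v_7(-369754) = 5

v_7(n) is the largest exponent k such that 7^k divides n. Factor out: -369754 = -7^5 · 22. (Sign doesn't affect v_p.) So v_7(-369754) = 5.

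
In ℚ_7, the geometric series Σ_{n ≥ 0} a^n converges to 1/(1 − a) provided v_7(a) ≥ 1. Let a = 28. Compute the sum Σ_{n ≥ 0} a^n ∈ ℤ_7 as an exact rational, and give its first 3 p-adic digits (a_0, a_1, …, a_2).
Σ a^n = 1/(1 − a) = -1/27;  first 3 digits = (1, 4, 2)

v_7(a) = 1 ≥ 1, so the series converges in ℤ_7 to 1/(1 − a) = 1/(1 − 28) = -1/27. Expand this rational in ℤ_7: compute digits iteratively via d_i = x_i mod 7, x_{i+1} = (x_i − d_i)/7. The first 3 digits are (1, 4, 2).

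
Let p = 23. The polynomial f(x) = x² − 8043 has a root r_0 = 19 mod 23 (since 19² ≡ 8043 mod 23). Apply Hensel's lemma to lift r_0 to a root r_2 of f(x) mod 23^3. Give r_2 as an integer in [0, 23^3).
r_2 = 3952 (mod 12167)

Hensel's recurrence: r_{i+1} = r_i − f(r_i)·(f′(r_i))^{-1} mod 23^{i+2}, with f′(x) = 2x. Iterate:
  r_0 = 19 (mod 23)
  r_1 = 249 (mod 529)
  r_2 = 3952 (mod 12167)
Final: r_2 = 3952, and one checks f(r_2) ≡ 0 mod 23^3.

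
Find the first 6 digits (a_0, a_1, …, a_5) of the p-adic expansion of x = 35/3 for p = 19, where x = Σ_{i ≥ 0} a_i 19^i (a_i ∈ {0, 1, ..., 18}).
(a_0, …, a_5) = (18, 6, 6, 6, 6, 6)

v_19(35/3) = 0 (numerator and denominator both coprime to 19), so x ∈ ℤ_19^×. Compute digits iteratively via a_i = x_i mod 19, x_{i+1} = (x_i − a_i)/19, with x_0 = x:
  x_0 = 35/3;  a_0 = 18;  x_1 = (x_0 − 18)/19 = -1/3
  x_1 = -1/3;  a_1 = 6;  x_2 = (x_1 − 6)/19 = -1/3
  x_2 = -1/3;  a_2 = 6;  x_3 = (x_2 − 6)/19 = -1/3
  x_3 = -1/3;  a_3 = 6;  x_4 = (x_3 − 6)/19 = -1/3
  x_4 = -1/3;  a_4 = 6;  x_5 = (x_4 − 6)/19 = -1/3
  x_5 = -1/3;  a_5 = 6;  x_6 = (x_5 − 6)/19 = -1/3
Digits: (18, 6, 6, 6, 6, 6).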